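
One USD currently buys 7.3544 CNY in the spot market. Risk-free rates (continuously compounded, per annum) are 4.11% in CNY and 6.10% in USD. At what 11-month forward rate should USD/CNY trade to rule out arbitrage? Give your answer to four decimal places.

F = S·e^((r_CNY − r_USD)T) = 7.3544 · e^((0.0411 − 0.0610) × 11/12)
= 7.3544 · e^-0.018242 = 7.3544 × 0.981923
F = 7.2215 CNY per USD

7.2215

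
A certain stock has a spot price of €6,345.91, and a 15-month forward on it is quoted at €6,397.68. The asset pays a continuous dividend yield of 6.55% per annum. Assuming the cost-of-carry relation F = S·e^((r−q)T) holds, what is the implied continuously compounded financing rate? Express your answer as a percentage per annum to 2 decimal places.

From F = S·e^((r−q)T): (r − q) = ln(F/S)/T
ln(6397.68/6345.91) = ln(1.008158) = 0.008125
(r − q) = 0.008125 / (15/12) = 0.006500
r = ln(F/S)/T + q = 0.006500 + 0.0655 = 0.072000
r = 7.20%

7.20%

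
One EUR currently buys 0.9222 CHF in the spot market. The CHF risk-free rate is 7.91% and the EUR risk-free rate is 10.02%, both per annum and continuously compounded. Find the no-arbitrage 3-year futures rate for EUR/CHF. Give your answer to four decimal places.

0.8656

F = S·e^((r_CHF − r_EUR)T) = 0.9222 · e^((0.0791 − 0.1002) × 3)
= 0.9222 · e^-0.063300 = 0.9222 × 0.938662
F = 0.8656 CHF per EUR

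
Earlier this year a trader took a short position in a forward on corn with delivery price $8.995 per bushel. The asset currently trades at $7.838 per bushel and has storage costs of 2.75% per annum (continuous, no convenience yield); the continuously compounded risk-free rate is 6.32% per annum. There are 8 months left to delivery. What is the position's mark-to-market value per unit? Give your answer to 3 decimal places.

$0.641 per bushel

Current fair forward for the remaining 8 months: F = S·e^((r + u)·T), (r + u) = 0.0632 + 0.0275 = 0.0907
F = 7.838 · e^(0.0907 × 8/12) = 7.838 × 1.062332 = 8.3266
Value of long forward = (F − K)·e^(−rT) = (8.3266 − 8.995) · e^(−0.0632·8/12)
= -0.6684 × 0.958742 = -0.641
Short position value = −(long value) = $0.641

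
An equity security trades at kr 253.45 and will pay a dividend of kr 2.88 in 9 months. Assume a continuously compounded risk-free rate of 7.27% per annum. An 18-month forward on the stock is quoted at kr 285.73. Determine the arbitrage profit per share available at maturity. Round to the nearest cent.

kr 6.12 per share

PV(dividends) I = 2.88·e^(−0.0727·9/12) = 2.7272
Fair forward F* = (S − I)·e^(rT) = (253.45 − 2.7272)·e^0.109050 = 250.7228 × 1.115218 = 279.6106
Market kr 285.73 > fair 279.6106: forward overpriced → cash-and-carry (borrow at r, buy the stock and collect the dividends, short the forward).
Profit at T = |F_mkt − F*| = |285.73 − 279.6106| = kr 6.12 per share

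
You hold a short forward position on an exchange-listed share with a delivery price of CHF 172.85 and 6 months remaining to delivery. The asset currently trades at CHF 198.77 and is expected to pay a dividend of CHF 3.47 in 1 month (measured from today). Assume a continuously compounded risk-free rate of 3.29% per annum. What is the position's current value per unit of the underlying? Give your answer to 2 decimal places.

-CHF 25.28

PV(remaining dividends) I = 3.47·e^(−0.0329·1/12) = 3.4605
Current forward F = (S − I)·e^(rT) = (198.77 − 3.4605)·e^(0.0329·6/12) = 195.3095 × 1.016586 = 198.5489
Value (long) = (F − K)·e^(−rT) = (198.5489 − 172.85) × 0.983685 = 25.2796
Short position value = −(long value) = -CHF 25.28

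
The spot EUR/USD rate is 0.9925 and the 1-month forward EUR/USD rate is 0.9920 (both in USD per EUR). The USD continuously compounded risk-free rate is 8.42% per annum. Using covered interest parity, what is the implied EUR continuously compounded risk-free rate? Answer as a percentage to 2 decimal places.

9.02%

F = S·e^((r_USD − r_EUR)T) ⇒ r_EUR = r_USD − ln(F/S)/T
ln(0.9920/0.9925) = -0.000504; /(1/12) = -0.006048
r_EUR = 0.0842 + 0.006048 = 0.090248
r_EUR = 9.02%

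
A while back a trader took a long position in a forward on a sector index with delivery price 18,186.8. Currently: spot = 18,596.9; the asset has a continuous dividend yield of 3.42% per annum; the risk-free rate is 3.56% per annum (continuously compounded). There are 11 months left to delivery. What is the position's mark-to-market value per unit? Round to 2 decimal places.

Current fair forward for the remaining 11 months: F = S·e^((r − q)·T), (r − q) = 0.0356 − 0.0342 = 0.0014
F = 18596.9 · e^(0.0014 × 11/12) = 18596.9 × 1.00128416 = 18620.7814
Value of long forward = (F − K)·e^(−rT) = (18620.7814 − 18186.8) · e^(−0.0356·11/12)
= 433.9814 × 0.96789339 = 420.05

420.05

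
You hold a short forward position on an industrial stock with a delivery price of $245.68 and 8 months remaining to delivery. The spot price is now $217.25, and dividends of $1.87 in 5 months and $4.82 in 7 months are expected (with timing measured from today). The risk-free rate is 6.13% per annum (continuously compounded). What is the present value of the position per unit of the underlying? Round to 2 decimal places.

$25.07

PV(remaining dividends) I = 1.87·e^(−0.0613·5/12) + 4.82·e^(−0.0613·7/12) = 6.4735
Current forward F = (S − I)·e^(rT) = (217.25 − 6.4735)·e^(0.0613·8/12) = 210.7765 × 1.041713 = 219.5686
Value (long) = (F − K)·e^(−rT) = (219.5686 − 245.68) × 0.959957 = -25.0658
Short position value = −(long value) = $25.07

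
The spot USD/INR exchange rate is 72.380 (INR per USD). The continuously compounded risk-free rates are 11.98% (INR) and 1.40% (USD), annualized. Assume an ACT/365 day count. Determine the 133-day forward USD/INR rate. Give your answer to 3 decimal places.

75.225

F = S·e^((r_INR − r_USD)T) = 72.380 · e^((0.1198 − 0.0140) × 133/365)
= 72.380 · e^0.038552 = 72.380 × 1.039305
F = 75.225 INR per USD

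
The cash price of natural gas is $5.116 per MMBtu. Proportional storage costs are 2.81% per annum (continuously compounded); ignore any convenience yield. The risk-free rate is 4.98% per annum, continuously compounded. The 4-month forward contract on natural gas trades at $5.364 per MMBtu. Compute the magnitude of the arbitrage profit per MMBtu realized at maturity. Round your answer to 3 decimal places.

$0.113 per MMBtu

Fair forward: F* = S·e^(carry·T), with carry = (r + u) = 0.0498 + 0.0281 = 0.0779
F* = 5.116 · e^(0.0779 × 4/12) = 5.116 · e^0.025967 = 5.116 × 1.026307 = $5.2506
Market $5.364 > fair $5.2506: forward overpriced → cash-and-carry (buy spot, short the forward).
At maturity, profit = |F_mkt − F*| = |5.364 − 5.2506| = $0.113 per MMBtu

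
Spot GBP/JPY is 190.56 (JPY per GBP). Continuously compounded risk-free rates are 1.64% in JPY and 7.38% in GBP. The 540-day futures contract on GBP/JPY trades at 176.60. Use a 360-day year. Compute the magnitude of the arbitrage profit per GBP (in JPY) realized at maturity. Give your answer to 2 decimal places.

Fair futures: F* = S·e^(carry·T), with carry = (r_JPY − r_GBP) = 0.0164 − 0.0738 = -0.0574
F* = 190.56 · e^(-0.0574 × 540/360) = 190.56 · e^-0.086100 = 190.56 × 0.917502 = 174.8392
Market 176.60 > fair 174.8392: forward overpriced → cash-and-carry (buy spot, short the forward).
At maturity, profit = |F_mkt − F*| = |176.60 − 174.8392| = 1.76 per GBP (in JPY)

1.76 per GBP (in JPY)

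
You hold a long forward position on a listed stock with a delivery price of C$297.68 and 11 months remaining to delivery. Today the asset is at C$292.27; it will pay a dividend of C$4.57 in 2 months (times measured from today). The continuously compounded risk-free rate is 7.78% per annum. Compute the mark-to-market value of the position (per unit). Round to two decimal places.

C$10.57

PV(remaining dividends) I = 4.57·e^(−0.0778·2/12) = 4.5111
Current forward F = (S − I)·e^(rT) = (292.27 − 4.5111)·e^(0.0778·11/12) = 287.7589 × 1.073921 = 309.0303
Value (long) = (F − K)·e^(−rT) = (309.0303 − 297.68) × 0.931167 = 10.5690
Value = C$10.57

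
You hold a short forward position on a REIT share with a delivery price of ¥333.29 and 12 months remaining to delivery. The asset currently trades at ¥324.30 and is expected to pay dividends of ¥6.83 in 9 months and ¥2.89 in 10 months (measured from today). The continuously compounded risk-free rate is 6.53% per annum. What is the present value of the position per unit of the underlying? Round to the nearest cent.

PV(remaining dividends) I = 6.83·e^(−0.0653·9/12) + 2.89·e^(−0.0653·10/12) = 9.2405
Current forward F = (S − I)·e^(rT) = (324.30 − 9.2405)·e^(0.0653·12/12) = 315.0595 × 1.067479 = 336.3194
Value (long) = (F − K)·e^(−rT) = (336.3194 − 333.29) × 0.936786 = 2.8379
Short position value = −(long value) = -¥2.84

-¥2.84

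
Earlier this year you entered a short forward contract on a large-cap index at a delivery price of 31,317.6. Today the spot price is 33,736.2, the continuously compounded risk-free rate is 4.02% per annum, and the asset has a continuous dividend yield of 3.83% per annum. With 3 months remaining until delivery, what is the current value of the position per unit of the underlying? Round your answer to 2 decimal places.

Current fair forward for the remaining 3 months: F = S·e^((r − q)·T), (r − q) = 0.0402 − 0.0383 = 0.0019
F = 33736.2 · e^(0.0019 × 3/12) = 33736.2 × 1.00047511 = 33752.2284
Value of long forward = (F − K)·e^(−rT) = (33752.2284 − 31317.6) · e^(−0.0402·3/12)
= 2434.6284 × 0.99000033 = 2410.28
Short position value = −(long value) = -2410.28

-2410.28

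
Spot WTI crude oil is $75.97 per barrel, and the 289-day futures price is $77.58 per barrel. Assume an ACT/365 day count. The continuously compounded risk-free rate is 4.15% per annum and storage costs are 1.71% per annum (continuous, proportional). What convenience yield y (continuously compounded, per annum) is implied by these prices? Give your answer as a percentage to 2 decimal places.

F = S·e^((r+u−y)T) ⇒ (r+u−y) = ln(F/S)/T
ln(77.58/75.97) = 0.020971; /T ⇒ 0.026486
y = r + u − ln(F/S)/T = 0.0415 + 0.0171 − 0.026486 = 0.032114
y = 3.21%

3.21%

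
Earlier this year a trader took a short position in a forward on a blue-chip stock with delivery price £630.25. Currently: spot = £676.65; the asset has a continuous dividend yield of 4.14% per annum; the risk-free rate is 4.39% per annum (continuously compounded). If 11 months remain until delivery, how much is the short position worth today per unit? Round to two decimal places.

Current fair forward for the remaining 11 months: F = S·e^((r − q)·T), (r − q) = 0.0439 − 0.0414 = 0.0025
F = 676.65 · e^(0.0025 × 11/12) = 676.65 × 1.002294 = 678.2022
Value of long forward = (F − K)·e^(−rT) = (678.2022 − 630.25) · e^(−0.0439·11/12)
= 47.9522 × 0.960557 = 46.06
Short position value = −(long value) = -£46.06

-£46.06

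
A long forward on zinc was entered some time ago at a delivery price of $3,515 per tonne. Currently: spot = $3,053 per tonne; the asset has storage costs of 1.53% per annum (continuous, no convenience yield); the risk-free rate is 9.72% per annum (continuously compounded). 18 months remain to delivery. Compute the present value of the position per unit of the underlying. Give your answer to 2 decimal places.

Current fair forward for the remaining 18 months: F = S·e^((r + u)·T), (r + u) = 0.0972 + 0.0153 = 0.1125
F = 3053 · e^(0.1125 × 18/12) = 3053 × 1.18382415 = 3614.2151
Value of long forward = (F − K)·e^(−rT) = (3614.2151 − 3515) · e^(−0.0972·18/12)
= 99.2151 × 0.86433055 = 85.75

$85.75 per tonne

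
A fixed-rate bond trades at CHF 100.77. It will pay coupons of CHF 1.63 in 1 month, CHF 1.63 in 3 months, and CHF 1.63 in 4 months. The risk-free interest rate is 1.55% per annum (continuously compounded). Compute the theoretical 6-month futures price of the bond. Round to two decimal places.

CHF 96.64

PV(coupons) I = 1.63·e^(−0.0155·1/12) + 1.63·e^(−0.0155·3/12) + 1.63·e^(−0.0155·4/12)
I = 1.6279 + 1.6237 + 1.6216 = 4.8732
F = (S − I)·e^(rT) = (100.77 − 4.8732) · e^(0.0155·6/12)
= 95.8968 · e^0.007750 = 95.8968 × 1.007780 = CHF 96.64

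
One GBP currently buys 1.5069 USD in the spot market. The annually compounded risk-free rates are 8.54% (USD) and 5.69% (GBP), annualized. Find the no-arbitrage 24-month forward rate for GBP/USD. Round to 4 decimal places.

1.5893

By covered interest parity, F = S · (1+r_USD)^T / (1+r_GBP)^T
= 1.5069 × 1.178093 / 1.117038 = 1.5069 × 1.054658
F = 1.5893 USD per GBP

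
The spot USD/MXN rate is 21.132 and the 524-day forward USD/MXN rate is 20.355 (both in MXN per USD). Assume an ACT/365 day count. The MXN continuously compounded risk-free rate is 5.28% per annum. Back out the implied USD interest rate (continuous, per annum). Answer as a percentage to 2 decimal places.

7.89%

F = S·e^((r_MXN − r_USD)T) ⇒ r_USD = r_MXN − ln(F/S)/T
ln(20.355/21.132) = -0.037462; /(524/365) = -0.026095
r_USD = 0.0528 + 0.026095 = 0.078895
r_USD = 7.89%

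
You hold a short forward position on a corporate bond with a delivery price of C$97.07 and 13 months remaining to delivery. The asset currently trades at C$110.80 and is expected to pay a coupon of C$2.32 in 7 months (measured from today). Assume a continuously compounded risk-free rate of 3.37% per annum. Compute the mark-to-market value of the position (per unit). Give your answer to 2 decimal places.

-C$14.94

PV(remaining coupons) I = 2.32·e^(−0.0337·7/12) = 2.2748
Current forward F = (S − I)·e^(rT) = (110.80 − 2.2748)·e^(0.0337·13/12) = 108.5252 × 1.037183 = 112.5605
Value (long) = (F − K)·e^(−rT) = (112.5605 − 97.07) × 0.964150 = 14.9352
Short position value = −(long value) = -C$14.94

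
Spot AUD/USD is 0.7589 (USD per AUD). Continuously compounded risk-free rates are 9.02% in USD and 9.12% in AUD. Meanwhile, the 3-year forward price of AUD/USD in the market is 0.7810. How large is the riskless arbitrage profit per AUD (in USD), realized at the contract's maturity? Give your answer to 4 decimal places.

Fair forward: F* = S·e^(carry·T), with carry = (r_USD − r_AUD) = 0.0902 − 0.0912 = -0.0010
F* = 0.7589 · e^(-0.0010 × 3) = 0.7589 · e^-0.003000 = 0.7589 × 0.997004 = 0.7566
Market 0.7810 > fair 0.7566: forward overpriced → cash-and-carry (buy spot, short the forward).
At maturity, profit = |F_mkt − F*| = |0.7810 − 0.7566| = 0.0244 per AUD (in USD)

0.0244 per AUD (in USD)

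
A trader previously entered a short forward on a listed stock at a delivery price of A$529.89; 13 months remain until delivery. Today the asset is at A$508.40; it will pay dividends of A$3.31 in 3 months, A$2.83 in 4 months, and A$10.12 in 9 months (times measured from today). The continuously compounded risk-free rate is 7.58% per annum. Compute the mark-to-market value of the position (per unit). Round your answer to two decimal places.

-A$4.72

PV(remaining dividends) I = 3.31·e^(−0.0758·3/12) + 2.83·e^(−0.0758·4/12) + 10.12·e^(−0.0758·9/12) = 15.5680
Current forward F = (S − I)·e^(rT) = (508.40 − 15.5680)·e^(0.0758·13/12) = 492.8320 × 1.085582 = 535.0095
Value (long) = (F − K)·e^(−rT) = (535.0095 − 529.89) × 0.921164 = 4.7159
Short position value = −(long value) = -A$4.72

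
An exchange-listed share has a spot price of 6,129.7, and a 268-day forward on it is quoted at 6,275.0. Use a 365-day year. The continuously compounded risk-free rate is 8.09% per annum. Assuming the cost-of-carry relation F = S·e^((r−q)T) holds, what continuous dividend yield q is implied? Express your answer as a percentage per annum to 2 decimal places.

4.90%

From F = S·e^((r−q)T): (r − q) = ln(F/S)/T
ln(6275.0/6129.7) = ln(1.023704) = 0.023427
(r − q) = 0.023427 / (268/365) = 0.031906
q = r − ln(F/S)/T = 0.0809 − 0.031906 = 0.048994
q = 4.90%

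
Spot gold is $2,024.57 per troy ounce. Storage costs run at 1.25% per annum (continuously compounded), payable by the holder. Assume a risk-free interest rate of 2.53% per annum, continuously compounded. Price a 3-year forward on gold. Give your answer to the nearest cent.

$2,267.68 per troy ounce

Net carry = r + u − y = 0.0253 + 0.0125 − 0.0000 = 0.0378
F = S·e^((r+u−y)T) = 2024.57 · e^(0.0378 × 3) = 2024.57 · e^0.11340000
= 2024.57 × 1.12007988 = $2,267.68 per troy ounce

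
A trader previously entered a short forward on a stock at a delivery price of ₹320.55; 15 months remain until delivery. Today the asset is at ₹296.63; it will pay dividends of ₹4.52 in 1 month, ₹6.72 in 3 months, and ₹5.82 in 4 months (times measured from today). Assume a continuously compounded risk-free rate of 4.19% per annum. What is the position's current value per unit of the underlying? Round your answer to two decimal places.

PV(remaining dividends) I = 4.52·e^(−0.0419·1/12) + 6.72·e^(−0.0419·3/12) + 5.82·e^(−0.0419·4/12) = 16.8935
Current forward F = (S − I)·e^(rT) = (296.63 − 16.8935)·e^(0.0419·15/12) = 279.7365 × 1.053771 = 294.7782
Value (long) = (F − K)·e^(−rT) = (294.7782 − 320.55) × 0.948973 = -24.4567
Short position value = −(long value) = ₹24.46

₹24.46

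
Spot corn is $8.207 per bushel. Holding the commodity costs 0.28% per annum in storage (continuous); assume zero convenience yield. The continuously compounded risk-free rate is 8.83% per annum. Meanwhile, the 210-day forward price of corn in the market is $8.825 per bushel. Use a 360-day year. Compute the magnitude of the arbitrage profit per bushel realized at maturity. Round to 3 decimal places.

Fair forward: F* = S·e^(carry·T), with carry = (r + u) = 0.0883 + 0.0028 = 0.0911
F* = 8.207 · e^(0.0911 × 210/360) = 8.207 · e^0.053142 = 8.207 × 1.054579 = $8.6549
Market $8.825 > fair $8.6549: forward overpriced → cash-and-carry (buy spot, short the forward).
At maturity, profit = |F_mkt − F*| = |8.825 − 8.6549| = $0.170 per bushel

$0.170 per bushel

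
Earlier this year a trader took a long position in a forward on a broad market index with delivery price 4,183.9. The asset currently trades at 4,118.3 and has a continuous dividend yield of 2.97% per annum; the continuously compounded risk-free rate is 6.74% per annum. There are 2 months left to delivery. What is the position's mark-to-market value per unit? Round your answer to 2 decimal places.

Current fair forward for the remaining 2 months: F = S·e^((r − q)·T), (r − q) = 0.0674 − 0.0297 = 0.0377
F = 4118.3 · e^(0.0377 × 2/12) = 4118.3 × 1.00630311 = 4144.2581
Value of long forward = (F − K)·e^(−rT) = (4144.2581 − 4183.9) · e^(−0.0674·2/12)
= -39.6419 × 0.98882952 = -39.20

-39.20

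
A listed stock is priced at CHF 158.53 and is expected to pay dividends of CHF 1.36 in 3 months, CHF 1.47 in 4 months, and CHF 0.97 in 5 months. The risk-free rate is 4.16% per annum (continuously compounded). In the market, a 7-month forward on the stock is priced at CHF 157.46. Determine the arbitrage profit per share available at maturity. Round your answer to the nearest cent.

CHF 1.12 per share

PV(dividends) I = 1.36·e^(−0.0416·3/12) + 1.47·e^(−0.0416·4/12) + 0.97·e^(−0.0416·5/12) = 3.7490
Fair forward F* = (S − I)·e^(rT) = (158.53 − 3.7490)·e^0.024267 = 154.7810 × 1.024564 = 158.5830
Market CHF 157.46 < fair 158.5830: forward underpriced → reverse cash-and-carry (short the stock, invest proceeds at r, pay the dividends, go long the forward).
Profit at T = |F_mkt − F*| = |157.46 − 158.5830| = CHF 1.12 per share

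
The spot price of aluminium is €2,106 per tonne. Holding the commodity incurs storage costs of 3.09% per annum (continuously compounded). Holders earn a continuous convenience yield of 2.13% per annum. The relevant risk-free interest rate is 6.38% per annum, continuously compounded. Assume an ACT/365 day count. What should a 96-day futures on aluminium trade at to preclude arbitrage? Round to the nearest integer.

Net carry = r + u − y = 0.0638 + 0.0309 − 0.0213 = 0.0734
F = S·e^((r+u−y)T) = 2106 · e^(0.0734 × 96/365) = 2106 · e^0.019305
= 2106 × 1.019493 = €2,147 per tonne

€2,147 per tonne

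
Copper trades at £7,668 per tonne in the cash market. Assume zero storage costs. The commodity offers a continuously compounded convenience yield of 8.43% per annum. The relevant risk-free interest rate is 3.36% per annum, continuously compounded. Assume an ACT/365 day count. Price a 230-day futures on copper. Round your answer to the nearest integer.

£7,427 per tonne

Net carry = r + u − y = 0.0336 + 0.0000 − 0.0843 = -0.0507
F = S·e^((r+u−y)T) = 7668 · e^(-0.0507 × 230/365) = 7668 · e^-0.031948
= 7668 × 0.968557 = £7,427 per tonne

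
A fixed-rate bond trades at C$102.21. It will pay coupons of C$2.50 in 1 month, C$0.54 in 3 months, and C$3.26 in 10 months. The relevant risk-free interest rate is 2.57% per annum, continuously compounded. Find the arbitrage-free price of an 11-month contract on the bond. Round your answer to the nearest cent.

PV(coupons) I = 2.50·e^(−0.0257·1/12) + 0.54·e^(−0.0257·3/12) + 3.26·e^(−0.0257·10/12)
I = 2.4947 + 0.5365 + 3.1909 = 6.2221
F = (S − I)·e^(rT) = (102.21 − 6.2221) · e^(0.0257·11/12)
= 95.9879 · e^0.023558 = 95.9879 × 1.023838 = C$98.28

C$98.28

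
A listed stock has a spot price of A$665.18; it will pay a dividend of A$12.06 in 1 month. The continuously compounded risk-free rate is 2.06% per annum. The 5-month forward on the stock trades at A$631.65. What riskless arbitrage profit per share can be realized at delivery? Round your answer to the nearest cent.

PV(dividends) I = 12.06·e^(−0.0206·1/12) = 12.0393
Fair forward F* = (S − I)·e^(rT) = (665.18 − 12.0393)·e^0.008583 = 653.1407 × 1.008620 = 658.7708
Market A$631.65 < fair 658.7708: forward underpriced → reverse cash-and-carry (short the stock, invest proceeds at r, pay the dividends, go long the forward).
Profit at T = |F_mkt − F*| = |631.65 − 658.7708| = A$27.12 per share

A$27.12 per share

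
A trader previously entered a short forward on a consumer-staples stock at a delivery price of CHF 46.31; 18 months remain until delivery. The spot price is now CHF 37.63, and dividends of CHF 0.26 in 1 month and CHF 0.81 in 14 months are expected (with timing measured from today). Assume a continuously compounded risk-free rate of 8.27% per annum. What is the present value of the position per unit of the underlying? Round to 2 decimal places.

PV(remaining dividends) I = 0.26·e^(−0.0827·1/12) + 0.81·e^(−0.0827·14/12) = 0.9937
Current forward F = (S − I)·e^(rT) = (37.63 − 0.9937)·e^(0.0827·18/12) = 36.6363 × 1.132072 = 41.4749
Value (long) = (F − K)·e^(−rT) = (41.4749 − 46.31) × 0.883336 = -4.2710
Short position value = −(long value) = CHF 4.27

CHF 4.27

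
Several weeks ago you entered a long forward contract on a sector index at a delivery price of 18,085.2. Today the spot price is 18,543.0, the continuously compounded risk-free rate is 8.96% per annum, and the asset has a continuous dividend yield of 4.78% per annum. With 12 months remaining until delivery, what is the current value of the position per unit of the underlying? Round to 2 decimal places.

1142.25

Current fair forward for the remaining 12 months: F = S·e^((r − q)·T), (r − q) = 0.0896 − 0.0478 = 0.0418
F = 18543.0 · e^(0.0418 × 12/12) = 18543.0 × 1.04268592 = 19334.5250
Value of long forward = (F − K)·e^(−rT) = (19334.5250 − 18085.2) · e^(−0.0896·12/12)
= 1249.3250 × 0.91429683 = 1142.25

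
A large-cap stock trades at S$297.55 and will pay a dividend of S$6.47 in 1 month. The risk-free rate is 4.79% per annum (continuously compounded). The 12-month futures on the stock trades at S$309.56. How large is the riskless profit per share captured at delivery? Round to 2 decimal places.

PV(dividends) I = 6.47·e^(−0.0479·1/12) = 6.4442
Fair futures F* = (S − I)·e^(rT) = (297.55 − 6.4442)·e^0.047900 = 291.1058 × 1.049066 = 305.3892
Market S$309.56 > fair 305.3892: forward overpriced → cash-and-carry (borrow at r, buy the stock and collect the dividends, short the forward).
Profit at T = |F_mkt − F*| = |309.56 − 305.3892| = S$4.17 per share

S$4.17 per share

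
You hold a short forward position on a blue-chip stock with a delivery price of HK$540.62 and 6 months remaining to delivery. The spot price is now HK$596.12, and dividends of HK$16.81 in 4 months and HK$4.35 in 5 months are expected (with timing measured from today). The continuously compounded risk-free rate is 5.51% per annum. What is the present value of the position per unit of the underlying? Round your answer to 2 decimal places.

-HK$49.44

PV(remaining dividends) I = 16.81·e^(−0.0551·4/12) + 4.35·e^(−0.0551·5/12) = 20.7553
Current forward F = (S − I)·e^(rT) = (596.12 − 20.7553)·e^(0.0551·6/12) = 575.3647 × 1.027933 = 591.4364
Value (long) = (F − K)·e^(−rT) = (591.4364 − 540.62) × 0.972826 = 49.4355
Short position value = −(long value) = -HK$49.44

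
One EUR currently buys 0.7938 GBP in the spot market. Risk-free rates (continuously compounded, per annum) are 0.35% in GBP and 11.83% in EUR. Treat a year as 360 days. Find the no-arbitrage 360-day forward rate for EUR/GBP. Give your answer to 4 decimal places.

0.7077

F = S·e^((r_GBP − r_EUR)T) = 0.7938 · e^((0.0035 − 0.1183) × 360/360)
= 0.7938 · e^-0.114800 = 0.7938 × 0.891544
F = 0.7077 GBP per EUR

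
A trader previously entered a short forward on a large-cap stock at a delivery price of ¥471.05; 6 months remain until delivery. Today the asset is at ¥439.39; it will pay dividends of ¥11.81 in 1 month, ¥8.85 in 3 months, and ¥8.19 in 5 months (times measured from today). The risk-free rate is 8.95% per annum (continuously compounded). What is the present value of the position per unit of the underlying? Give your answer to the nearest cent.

PV(remaining dividends) I = 11.81·e^(−0.0895·1/12) + 8.85·e^(−0.0895·3/12) + 8.19·e^(−0.0895·5/12) = 28.2666
Current forward F = (S − I)·e^(rT) = (439.39 − 28.2666)·e^(0.0895·6/12) = 411.1234 × 1.045766 = 429.9389
Value (long) = (F − K)·e^(−rT) = (429.9389 − 471.05) × 0.956237 = -39.3120
Short position value = −(long value) = ¥39.31

¥39.31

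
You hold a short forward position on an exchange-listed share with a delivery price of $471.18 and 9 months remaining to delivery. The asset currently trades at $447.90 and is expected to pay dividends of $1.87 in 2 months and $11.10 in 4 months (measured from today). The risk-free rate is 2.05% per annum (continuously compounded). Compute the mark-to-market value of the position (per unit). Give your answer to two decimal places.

PV(remaining dividends) I = 1.87·e^(−0.0205·2/12) + 11.10·e^(−0.0205·4/12) = 12.8880
Current forward F = (S − I)·e^(rT) = (447.90 − 12.8880)·e^(0.0205·9/12) = 435.0120 × 1.015494 = 441.7521
Value (long) = (F − K)·e^(−rT) = (441.7521 − 471.18) × 0.984743 = -28.9789
Short position value = −(long value) = $28.98

$28.98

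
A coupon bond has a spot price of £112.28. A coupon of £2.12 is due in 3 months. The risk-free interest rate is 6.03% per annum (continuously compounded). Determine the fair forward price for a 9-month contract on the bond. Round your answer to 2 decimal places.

PV(coupons) I = 2.12·e^(−0.0603·3/12)
I = 2.0883
F = (S − I)·e^(rT) = (112.28 − 2.0883) · e^(0.0603·9/12)
= 110.1917 · e^0.045225 = 110.1917 × 1.046263 = £115.29

£115.29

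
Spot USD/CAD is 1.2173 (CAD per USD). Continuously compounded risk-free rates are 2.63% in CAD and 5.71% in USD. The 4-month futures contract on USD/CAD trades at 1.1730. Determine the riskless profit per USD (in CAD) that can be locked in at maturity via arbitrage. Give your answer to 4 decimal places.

Fair futures: F* = S·e^(carry·T), with carry = (r_CAD − r_USD) = 0.0263 − 0.0571 = -0.0308
F* = 1.2173 · e^(-0.0308 × 4/12) = 1.2173 · e^-0.010267 = 1.2173 × 0.989786 = 1.2049
Market 1.1730 < fair 1.2049: forward underpriced → reverse cash-and-carry (short spot, go long the forward).
At maturity, profit = |F_mkt − F*| = |1.1730 − 1.2049| = 0.0319 per USD (in CAD)

0.0319 per USD (in CAD)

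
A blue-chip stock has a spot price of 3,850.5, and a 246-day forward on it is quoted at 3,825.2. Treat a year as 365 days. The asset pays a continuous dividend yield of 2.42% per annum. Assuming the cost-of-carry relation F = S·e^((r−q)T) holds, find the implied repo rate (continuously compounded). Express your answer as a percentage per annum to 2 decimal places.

1.44%

From F = S·e^((r−q)T): (r − q) = ln(F/S)/T
ln(3825.2/3850.5) = ln(0.993429) = -0.006593
(r − q) = -0.006593 / (246/365) = -0.009782
r = ln(F/S)/T + q = -0.009782 + 0.0242 = 0.014418
r = 1.44%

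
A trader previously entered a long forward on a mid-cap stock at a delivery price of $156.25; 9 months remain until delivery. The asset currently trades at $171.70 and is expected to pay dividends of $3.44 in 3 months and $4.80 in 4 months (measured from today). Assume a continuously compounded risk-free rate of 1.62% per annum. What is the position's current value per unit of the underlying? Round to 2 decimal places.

PV(remaining dividends) I = 3.44·e^(−0.0162·3/12) + 4.80·e^(−0.0162·4/12) = 8.2002
Current forward F = (S − I)·e^(rT) = (171.70 − 8.2002)·e^(0.0162·9/12) = 163.4998 × 1.012224 = 165.4984
Value (long) = (F − K)·e^(−rT) = (165.4984 − 156.25) × 0.987924 = 9.1367
Value = $9.14

$9.14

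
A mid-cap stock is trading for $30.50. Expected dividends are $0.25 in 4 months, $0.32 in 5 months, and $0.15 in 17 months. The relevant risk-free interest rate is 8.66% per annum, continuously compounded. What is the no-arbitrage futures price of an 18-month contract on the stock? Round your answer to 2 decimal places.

PV(dividends) I = 0.25·e^(−0.0866·4/12) + 0.32·e^(−0.0866·5/12) + 0.15·e^(−0.0866·17/12)
I = 0.2429 + 0.3087 + 0.1327 = 0.6843
F = (S − I)·e^(rT) = (30.50 − 0.6843) · e^(0.0866·18/12)
= 29.8157 · e^0.129900 = 29.8157 × 1.138715 = $33.95

$33.95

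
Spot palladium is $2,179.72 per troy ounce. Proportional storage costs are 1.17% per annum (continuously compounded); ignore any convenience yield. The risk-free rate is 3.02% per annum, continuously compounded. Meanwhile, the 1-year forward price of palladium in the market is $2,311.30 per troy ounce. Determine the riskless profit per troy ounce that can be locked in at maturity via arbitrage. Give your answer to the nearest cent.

Fair forward: F* = S·e^(carry·T), with carry = (r + u) = 0.0302 + 0.0117 = 0.0419
F* = 2179.72 · e^(0.0419 × 12/12) = 2179.72 · e^0.04190000 = 2179.72 × 1.04279019 = $2272.9906
Market $2311.30 > fair $2272.9906: forward overpriced → cash-and-carry (buy spot, short the forward).
At maturity, profit = |F_mkt − F*| = |2311.30 − 2272.9906| = $38.31 per troy ounce

$38.31 per troy ounce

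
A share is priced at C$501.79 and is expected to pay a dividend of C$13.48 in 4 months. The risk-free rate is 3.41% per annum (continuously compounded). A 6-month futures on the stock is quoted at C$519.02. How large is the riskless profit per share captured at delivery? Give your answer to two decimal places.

PV(dividends) I = 13.48·e^(−0.0341·4/12) = 13.3276
Fair futures F* = (S − I)·e^(rT) = (501.79 − 13.3276)·e^0.017050 = 488.4624 × 1.017196 = 496.8620
Market C$519.02 > fair 496.8620: forward overpriced → cash-and-carry (borrow at r, buy the stock and collect the dividends, short the forward).
Profit at T = |F_mkt − F*| = |519.02 − 496.8620| = C$22.16 per share

C$22.16 per share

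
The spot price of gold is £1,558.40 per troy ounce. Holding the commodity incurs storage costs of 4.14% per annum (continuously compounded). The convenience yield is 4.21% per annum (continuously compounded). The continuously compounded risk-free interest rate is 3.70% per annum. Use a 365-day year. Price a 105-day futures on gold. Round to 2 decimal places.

Net carry = r + u − y = 0.0370 + 0.0414 − 0.0421 = 0.0363
F = S·e^((r+u−y)T) = 1558.40 · e^(0.0363 × 105/365) = 1558.40 · e^0.01044247
= 1558.40 × 1.01049718 = £1,574.76 per troy ounce

£1,574.76 per troy ounce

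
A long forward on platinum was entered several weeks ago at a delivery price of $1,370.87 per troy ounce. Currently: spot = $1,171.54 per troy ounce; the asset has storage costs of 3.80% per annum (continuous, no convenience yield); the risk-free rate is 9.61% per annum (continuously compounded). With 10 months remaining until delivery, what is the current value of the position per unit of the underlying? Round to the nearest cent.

Current fair forward for the remaining 10 months: F = S·e^((r + u)·T), (r + u) = 0.0961 + 0.0380 = 0.1341
F = 1171.54 · e^(0.1341 × 10/12) = 1171.54 × 1.11823327 = 1310.0550
Value of long forward = (F − K)·e^(−rT) = (1310.0550 − 1370.87) · e^(−0.0961·10/12)
= -60.8150 × 0.92303942 = -56.13

-$56.13 per troy ounce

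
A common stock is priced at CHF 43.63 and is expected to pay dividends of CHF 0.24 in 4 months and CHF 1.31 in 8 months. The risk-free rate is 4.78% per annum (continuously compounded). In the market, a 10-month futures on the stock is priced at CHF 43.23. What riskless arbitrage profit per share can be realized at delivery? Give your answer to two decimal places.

PV(dividends) I = 0.24·e^(−0.0478·4/12) + 1.31·e^(−0.0478·8/12) = 1.5051
Fair futures F* = (S − I)·e^(rT) = (43.63 − 1.5051)·e^0.039833 = 42.1249 × 1.040637 = 43.8367
Market CHF 43.23 < fair 43.8367: forward underpriced → reverse cash-and-carry (short the stock, invest proceeds at r, pay the dividends, go long the forward).
Profit at T = |F_mkt − F*| = |43.23 − 43.8367| = CHF 0.61 per share

CHF 0.61 per share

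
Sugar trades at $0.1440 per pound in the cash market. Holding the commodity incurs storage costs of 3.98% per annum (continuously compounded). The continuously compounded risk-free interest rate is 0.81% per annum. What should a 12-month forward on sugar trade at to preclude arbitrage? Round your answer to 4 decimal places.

Net carry = r + u − y = 0.0081 + 0.0398 − 0.0000 = 0.0479
F = S·e^((r+u−y)T) = 0.1440 · e^(0.0479 × 12/12) = 0.1440 · e^0.047900
= 0.1440 × 1.049066 = $0.1511 per pound

$0.1511 per pound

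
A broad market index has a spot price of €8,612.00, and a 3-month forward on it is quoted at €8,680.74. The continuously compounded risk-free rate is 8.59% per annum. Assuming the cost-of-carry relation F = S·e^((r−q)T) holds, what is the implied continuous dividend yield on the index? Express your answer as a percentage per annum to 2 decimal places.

From F = S·e^((r−q)T): (r − q) = ln(F/S)/T
ln(8680.74/8612.00) = ln(1.007982) = 0.007950
(r − q) = 0.007950 / (3/12) = 0.031800
q = r − ln(F/S)/T = 0.0859 − 0.031800 = 0.054100
q = 5.41%

5.41%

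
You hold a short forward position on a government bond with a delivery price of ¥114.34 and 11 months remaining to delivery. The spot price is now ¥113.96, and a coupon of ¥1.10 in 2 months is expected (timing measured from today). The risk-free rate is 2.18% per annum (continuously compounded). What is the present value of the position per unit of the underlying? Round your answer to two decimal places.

PV(remaining coupons) I = 1.10·e^(−0.0218·2/12) = 1.0960
Current forward F = (S − I)·e^(rT) = (113.96 − 1.0960)·e^(0.0218·11/12) = 112.8640 × 1.020184 = 115.1420
Value (long) = (F − K)·e^(−rT) = (115.1420 − 114.34) × 0.980215 = 0.7861
Short position value = −(long value) = -¥0.79

-¥0.79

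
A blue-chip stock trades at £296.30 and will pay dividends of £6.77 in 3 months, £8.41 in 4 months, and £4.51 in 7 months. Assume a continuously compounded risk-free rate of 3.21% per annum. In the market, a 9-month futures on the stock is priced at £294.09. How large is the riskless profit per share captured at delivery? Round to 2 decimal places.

£10.51 per share

PV(dividends) I = 6.77·e^(−0.0321·3/12) + 8.41·e^(−0.0321·4/12) + 4.51·e^(−0.0321·7/12) = 19.4627
Fair futures F* = (S − I)·e^(rT) = (296.30 − 19.4627)·e^0.024075 = 276.8373 × 1.024367 = 283.5830
Market £294.09 > fair 283.5830: forward overpriced → cash-and-carry (borrow at r, buy the stock and collect the dividends, short the forward).
Profit at T = |F_mkt − F*| = |294.09 − 283.5830| = £10.51 per share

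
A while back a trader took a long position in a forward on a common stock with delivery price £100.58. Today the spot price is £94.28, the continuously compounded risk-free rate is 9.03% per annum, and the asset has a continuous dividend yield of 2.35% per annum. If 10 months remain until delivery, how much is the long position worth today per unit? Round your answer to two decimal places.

Current fair forward for the remaining 10 months: F = S·e^((r − q)·T), (r − q) = 0.0903 − 0.0235 = 0.0668
F = 94.28 · e^(0.0668 × 10/12) = 94.28 × 1.057245 = 99.6771
Value of long forward = (F − K)·e^(−rT) = (99.6771 − 100.58) · e^(−0.0903·10/12)
= -0.9029 × 0.927512 = -0.84

-£0.84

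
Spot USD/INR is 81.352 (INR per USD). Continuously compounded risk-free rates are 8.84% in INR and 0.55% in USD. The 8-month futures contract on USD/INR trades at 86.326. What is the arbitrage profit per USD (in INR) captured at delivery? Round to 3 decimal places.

0.351 per USD (in INR)

Fair futures: F* = S·e^(carry·T), with carry = (r_INR − r_USD) = 0.0884 − 0.0055 = 0.0829
F* = 81.352 · e^(0.0829 × 8/12) = 81.352 · e^0.055267 = 81.352 × 1.056823 = 85.9747
Market 86.326 > fair 85.9747: forward overpriced → cash-and-carry (buy spot, short the forward).
At maturity, profit = |F_mkt − F*| = |86.326 − 85.9747| = 0.351 per USD (in INR)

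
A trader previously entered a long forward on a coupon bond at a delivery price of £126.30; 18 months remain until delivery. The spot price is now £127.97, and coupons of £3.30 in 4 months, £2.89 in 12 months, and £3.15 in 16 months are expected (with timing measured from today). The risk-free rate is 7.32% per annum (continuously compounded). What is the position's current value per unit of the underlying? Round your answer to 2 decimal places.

PV(remaining coupons) I = 3.30·e^(−0.0732·4/12) + 2.89·e^(−0.0732·12/12) + 3.15·e^(−0.0732·16/12) = 8.7636
Current forward F = (S − I)·e^(rT) = (127.97 − 8.7636)·e^(0.0732·18/12) = 119.2064 × 1.116055 = 133.0409
Value (long) = (F − K)·e^(−rT) = (133.0409 − 126.30) × 0.896013 = 6.0399
Value = £6.04

£6.04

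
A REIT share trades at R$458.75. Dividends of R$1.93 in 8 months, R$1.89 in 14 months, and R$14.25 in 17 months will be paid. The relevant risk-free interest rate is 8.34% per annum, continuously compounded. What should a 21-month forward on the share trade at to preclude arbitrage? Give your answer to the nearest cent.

PV(dividends) I = 1.93·e^(−0.0834·8/12) + 1.89·e^(−0.0834·14/12) + 14.25·e^(−0.0834·17/12)
I = 1.8256 + 1.7148 + 12.6620 = 16.2024
F = (S − I)·e^(rT) = (458.75 − 16.2024) · e^(0.0834·21/12)
= 442.5476 · e^0.145950 = 442.5476 × 1.157138 = R$512.09

R$512.09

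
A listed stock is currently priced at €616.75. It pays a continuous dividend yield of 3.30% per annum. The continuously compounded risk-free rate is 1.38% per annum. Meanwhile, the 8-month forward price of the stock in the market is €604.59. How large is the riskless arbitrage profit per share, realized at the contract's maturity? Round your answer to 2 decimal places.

€4.32 per share

Fair forward: F* = S·e^(carry·T), with carry = (r − q) = 0.0138 − 0.0330 = -0.0192
F* = 616.75 · e^(-0.0192 × 8/12) = 616.75 · e^-0.012800 = 616.75 × 0.987282 = €608.9062
Market €604.59 < fair €608.9062: forward underpriced → reverse cash-and-carry (short spot, go long the forward).
At maturity, profit = |F_mkt − F*| = |604.59 − 608.9062| = €4.32 per share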